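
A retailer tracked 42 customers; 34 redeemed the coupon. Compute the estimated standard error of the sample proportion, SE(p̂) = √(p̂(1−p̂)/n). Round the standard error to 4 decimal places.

SE = 0.0606

p̂ = 34/42 = 0.80952.
p̂(1−p̂) = 0.80952·0.19048 = 0.154197.
Dividing by n and taking the root: √0.003671357 = 0.0606.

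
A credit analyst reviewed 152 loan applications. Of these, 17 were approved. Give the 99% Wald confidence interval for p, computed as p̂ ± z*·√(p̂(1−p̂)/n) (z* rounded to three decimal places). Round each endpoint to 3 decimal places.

(0.046, 0.178)

Sample proportion p̂ = 17/152 = 0.11184.
SE = √(p̂(1−p̂)/n) = √(0.099333/152) = 0.025564.
The 99% critical value is z* = 2.576.
Margin of error: 2.576 × 0.025564 = 0.06585.
So the interval runs from 0.046 to 0.178.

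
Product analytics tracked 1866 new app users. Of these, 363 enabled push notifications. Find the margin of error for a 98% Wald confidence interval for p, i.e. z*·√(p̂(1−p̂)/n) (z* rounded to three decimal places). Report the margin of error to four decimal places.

The sample proportion is 363/1866 = 0.19453.
SE(p̂) = √(0.19453·0.80547/1866) = 0.009164.
z* = 2.326 at the 98% level.
Margin of error = z*·SE = 2.326 × 0.009164 = 0.0213.

ME = 0.0213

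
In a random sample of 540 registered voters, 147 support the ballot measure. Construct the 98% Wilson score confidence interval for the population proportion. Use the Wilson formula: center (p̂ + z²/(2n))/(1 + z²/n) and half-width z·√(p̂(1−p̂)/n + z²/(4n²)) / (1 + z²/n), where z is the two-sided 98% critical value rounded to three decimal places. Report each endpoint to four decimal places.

(0.2301, 0.3189)

p̂ = 147/540 = 0.27222; z = 2.326, so z² = 5.410276.
1 + z²/n = 1.010019.
Center = (0.27222 + 0.005010)/1.010019 = 0.27448.
Radicand: p̂(1−p̂)/n + z²/(4n²) = 0.000366884 + 0.000004638 = 0.000371522.
Half-width = z·√(radicand)/denom = 2.326·0.019275/1.010019 = 0.04439.
So the interval runs from 0.2301 to 0.3189.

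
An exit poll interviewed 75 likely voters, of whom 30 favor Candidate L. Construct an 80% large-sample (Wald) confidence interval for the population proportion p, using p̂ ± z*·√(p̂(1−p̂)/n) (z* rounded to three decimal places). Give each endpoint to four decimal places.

p̂ = 30/75 = 0.40000.
Standard error of p̂: √(0.240000/75) = √0.003200000 = 0.056569.
For 80% confidence, z* = 1.282.
Margin of error: 1.282 × 0.056569 = 0.07252.
CI: 0.40000 ± 0.07252 = (0.3275, 0.4725).

(0.3275, 0.4725)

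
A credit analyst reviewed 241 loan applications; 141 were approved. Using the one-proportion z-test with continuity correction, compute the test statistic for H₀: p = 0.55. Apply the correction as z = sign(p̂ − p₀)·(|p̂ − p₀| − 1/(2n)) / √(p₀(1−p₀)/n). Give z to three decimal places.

z = 1.029

Sample proportion p̂ = 141/241 = 0.58506. p̂ − p₀ = 0.035062.
Continuity correction 1/(2n) = 1/482 = 0.002075.
Corrected numerator: |0.035062| − 0.002075 = 0.032987.
Null standard error: √(0.55·0.45/241) = √0.001026971 = 0.032046.
z = +0.032987/0.032046 = 1.029.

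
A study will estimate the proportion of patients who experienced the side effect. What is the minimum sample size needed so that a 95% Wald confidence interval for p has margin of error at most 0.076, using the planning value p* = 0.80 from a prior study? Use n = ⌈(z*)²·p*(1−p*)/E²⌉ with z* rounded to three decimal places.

The 95% critical value is z* = 1.960.
p*(1−p*) = 0.80·0.20 = 0.1600.
Required n before rounding: 3.841600 × 0.1600 / 0.076² = 106.416.
⌈106.416⌉ = 107.

n = 107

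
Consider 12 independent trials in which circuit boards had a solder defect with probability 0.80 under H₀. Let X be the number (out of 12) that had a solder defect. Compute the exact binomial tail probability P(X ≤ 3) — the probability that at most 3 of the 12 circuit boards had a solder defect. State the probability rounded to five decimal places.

X ~ Binomial(n=12, p=0.80).
P(X ≤ 3) = C(12,0)·0.80^0·0.20^12 + C(12,1)·0.80^1·0.20^11 + C(12,2)·0.80^2·0.20^10 + C(12,3)·0.80^3·0.20^9.
= 0.000000 + 0.000000 + 0.000004 + 0.000058 = 0.00006.

P = 0.00006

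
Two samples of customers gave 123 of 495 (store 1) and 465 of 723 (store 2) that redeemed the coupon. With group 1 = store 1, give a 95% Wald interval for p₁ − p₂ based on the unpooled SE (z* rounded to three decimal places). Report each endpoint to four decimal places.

p̂₁ = 0.24848, p̂₂ = 0.64315, so the observed difference is -0.39467.
SE = √(0.000377253 + 0.000317437) = √0.000694690 = 0.026357.
For 95% confidence, z* = 1.960. Margin = 1.960·0.026357 = 0.05166.
Interval: -0.39467 ± 0.05166 → (-0.4463, -0.3430).

(-0.4463, -0.3430)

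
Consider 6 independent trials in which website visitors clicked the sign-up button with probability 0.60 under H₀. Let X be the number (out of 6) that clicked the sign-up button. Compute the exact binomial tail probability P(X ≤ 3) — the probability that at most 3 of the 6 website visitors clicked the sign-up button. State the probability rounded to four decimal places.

P = 0.4557

X ~ Binomial(n=6, p=0.60).
P(X ≤ 3) = C(6,0)·0.60^0·0.40^6 + C(6,1)·0.60^1·0.40^5 + C(6,2)·0.60^2·0.40^4 + C(6,3)·0.60^3·0.40^3.
= 0.004096 + 0.036864 + 0.138240 + 0.276480 = 0.4557.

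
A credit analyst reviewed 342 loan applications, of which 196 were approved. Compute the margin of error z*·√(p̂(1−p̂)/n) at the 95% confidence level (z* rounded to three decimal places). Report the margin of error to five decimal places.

ME = 0.05242

p̂ = 196/342 = 0.57310.
Standard error of p̂: √(0.244656/342) = √0.000715370 = 0.026746.
The 95% critical value is z* = 1.960.
ME = 1.960·0.026746 = 0.05242.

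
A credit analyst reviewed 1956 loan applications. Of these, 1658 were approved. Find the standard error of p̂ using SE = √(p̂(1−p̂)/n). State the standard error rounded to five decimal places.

Sample proportion p̂ = 1658/1956 = 0.84765.
p̂(1−p̂) = 0.129139.
Dividing by n and taking the root: √0.000066022 = 0.00813.

SE = 0.00813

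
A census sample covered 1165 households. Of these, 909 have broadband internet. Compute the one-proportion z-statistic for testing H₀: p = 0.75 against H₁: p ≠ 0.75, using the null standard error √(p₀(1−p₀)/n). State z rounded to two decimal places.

z = 2.39

Sample proportion p̂ = 909/1165 = 0.78026.
Null standard error: √(0.75·0.25/1165) = √0.000160944 = 0.012686.
z = (0.78026 − 0.75)/0.012686 = 0.03026/0.012686 = 2.39.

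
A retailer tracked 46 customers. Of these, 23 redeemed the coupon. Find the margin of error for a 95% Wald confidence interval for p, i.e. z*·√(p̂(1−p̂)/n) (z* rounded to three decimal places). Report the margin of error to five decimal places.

ME = 0.14449

p̂ = 23/46 = 0.50000.
SE = √(p̂(1−p̂)/n) = √(0.250000/46) = 0.073721.
The 95% critical value is z* = 1.960.
So ME = 0.14449.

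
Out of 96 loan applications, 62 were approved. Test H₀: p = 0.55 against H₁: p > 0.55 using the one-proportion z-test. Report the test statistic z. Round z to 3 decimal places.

Sample proportion p̂ = 62/96 = 0.64583.
Under H₀, SE = √(p₀(1−p₀)/n) = √(0.55·0.45/96) = √0.002578125 = 0.050775.
z = (p̂ − p₀)/SE = (0.64583 − 0.55)/0.050775 = 1.887.

z = 1.887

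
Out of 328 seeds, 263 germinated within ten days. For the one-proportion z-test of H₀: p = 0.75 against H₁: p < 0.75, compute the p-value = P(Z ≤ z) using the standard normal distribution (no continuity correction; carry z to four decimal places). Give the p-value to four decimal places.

With x = 263 successes in n = 328, p̂ = 0.80183.
SE₀ = √(0.75·0.25/328) = 0.023909.
z = (p̂ − p₀)/SE = (263/328 − 0.75)/0.023909 ≈ 2.1678.
p-value = P(Z ≤ z) with z = 2.1678 → 0.9849.

p-value = 0.9849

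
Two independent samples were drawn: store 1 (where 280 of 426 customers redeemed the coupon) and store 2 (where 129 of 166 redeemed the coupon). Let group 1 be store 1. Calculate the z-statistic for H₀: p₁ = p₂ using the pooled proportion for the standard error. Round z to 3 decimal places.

z = -2.834

Sample proportions: p̂₁ = 280/426 = 0.65728 and p̂₂ = 129/166 = 0.77711.
Pooling: p̂ = 409/592 = 0.69088.
SE = √[p̂(1−p̂)(1/n₁+1/n₂)] = √[0.69088·0.30912·(1/426+1/166)] ≈ 0.042283.
z = (p̂₁ − p̂₂)/SE = (0.65728 − 0.77711)/0.042283 = -0.11983/0.042283 = -2.834.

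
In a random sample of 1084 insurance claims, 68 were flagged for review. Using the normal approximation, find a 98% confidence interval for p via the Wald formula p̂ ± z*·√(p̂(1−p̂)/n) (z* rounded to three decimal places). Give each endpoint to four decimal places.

(0.0456, 0.0799)

The sample proportion is 68/1084 = 0.06273.
Standard error of p̂: √(0.058795/1084) = √0.000054239 = 0.007365.
z* = 2.326 at the 98% level.
Margin = 2.326·0.007365 = 0.01713.
Interval: 0.06273 ± 0.01713 → (0.0456, 0.0799).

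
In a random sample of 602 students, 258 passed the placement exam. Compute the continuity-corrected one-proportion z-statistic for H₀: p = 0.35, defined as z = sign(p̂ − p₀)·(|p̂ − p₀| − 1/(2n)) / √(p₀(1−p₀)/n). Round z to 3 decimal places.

Sample proportion p̂ = 258/602 = 0.42857. p̂ − p₀ = 0.078571.
Continuity correction 1/(2n) = 1/1204 = 0.000831.
Corrected numerator: |0.078571| − 0.000831 = 0.077740.
Under H₀, SE = √(p₀(1−p₀)/n) = √(0.35·0.65/602) = √0.000377907 = 0.019440.
z = +0.077740/0.019440 = 3.999.

z = 3.999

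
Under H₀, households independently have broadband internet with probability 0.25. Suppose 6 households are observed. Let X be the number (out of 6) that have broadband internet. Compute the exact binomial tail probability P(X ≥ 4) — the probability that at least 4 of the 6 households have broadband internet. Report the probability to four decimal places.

X ~ Binomial(n=6, p=0.25).
P(X ≥ 4) = C(6,4)·0.25^4·0.75^2 + C(6,5)·0.25^5·0.75^1 + C(6,6)·0.25^6·0.75^0.
= 0.032959 + 0.004395 + 0.000244 = 0.0376.

P = 0.0376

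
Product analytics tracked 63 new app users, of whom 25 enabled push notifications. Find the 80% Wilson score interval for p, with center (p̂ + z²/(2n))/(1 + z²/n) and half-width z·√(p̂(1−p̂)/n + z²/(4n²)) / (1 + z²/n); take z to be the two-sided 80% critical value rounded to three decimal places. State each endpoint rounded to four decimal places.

(0.3214, 0.4775)

p̂ = 25/63 = 0.39683; z = 1.282, so z² = 1.643524.
Denominator 1 + z²/n = 1 + 1.643524/63 = 1.026088.
Adjusted center: (0.39683 + z²/(2n))/1.026088 = 0.39945.
Radicand: p̂(1−p̂)/n + z²/(4n²) = 0.003799286 + 0.000103523 = 0.003902809.
Half-width = z·√(radicand)/denom = 1.282·0.062472/1.026088 = 0.07805.
So the interval runs from 0.3214 to 0.4775.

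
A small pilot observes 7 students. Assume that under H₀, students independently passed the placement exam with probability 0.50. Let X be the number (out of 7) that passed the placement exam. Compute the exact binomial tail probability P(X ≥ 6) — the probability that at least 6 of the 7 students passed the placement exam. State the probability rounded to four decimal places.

X ~ Binomial(n=7, p=0.50).
P(X ≥ 6) = C(7,6)·0.50^6·0.50^1 + C(7,7)·0.50^7·0.50^0.
= 0.054688 + 0.007812 = 0.0625.

P = 0.0625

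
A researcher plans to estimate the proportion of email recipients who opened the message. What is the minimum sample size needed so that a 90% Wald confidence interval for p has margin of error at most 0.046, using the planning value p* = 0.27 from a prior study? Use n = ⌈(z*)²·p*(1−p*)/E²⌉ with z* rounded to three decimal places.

z* = 1.645 at the 90% level.
p*(1−p*) = 0.27·0.73 = 0.1971.
(z*)²·p*(1−p*)/E² = 2.706025·0.1971/0.002116 = 252.059.
⌈252.059⌉ = 253.

n = 253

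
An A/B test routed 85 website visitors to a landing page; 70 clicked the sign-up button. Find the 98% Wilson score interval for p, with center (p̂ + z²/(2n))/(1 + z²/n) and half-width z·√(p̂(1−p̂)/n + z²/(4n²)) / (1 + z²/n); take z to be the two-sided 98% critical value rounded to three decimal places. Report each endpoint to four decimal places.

p̂ = 70/85 = 0.82353; z = 2.326, so z² = 5.410276.
Denominator 1 + z²/n = 1 + 5.410276/85 = 1.063650.
Adjusted center: (0.82353 + z²/(2n))/1.063650 = 0.80417.
Radicand: p̂(1−p̂)/n + z²/(4n²) = 0.001709750 + 0.000187207 = 0.001896957.
Half-width = 2.326·√0.001896957/1.063650 = 0.09524.
Interval: 0.80417 ± 0.09524 → (0.7089, 0.8994).

(0.7089, 0.8994)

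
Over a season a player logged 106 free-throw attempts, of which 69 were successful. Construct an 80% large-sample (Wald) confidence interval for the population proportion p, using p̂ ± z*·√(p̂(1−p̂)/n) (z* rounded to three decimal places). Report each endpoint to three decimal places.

(0.592, 0.710)

p̂ = 69/106 = 0.65094.
SE = √(p̂(1−p̂)/n) = √(0.227216/106) = 0.046298.
The 80% critical value is z* = 1.282.
Margin = 1.282·0.046298 = 0.05935.
CI: 0.65094 ± 0.05935 = (0.592, 0.710).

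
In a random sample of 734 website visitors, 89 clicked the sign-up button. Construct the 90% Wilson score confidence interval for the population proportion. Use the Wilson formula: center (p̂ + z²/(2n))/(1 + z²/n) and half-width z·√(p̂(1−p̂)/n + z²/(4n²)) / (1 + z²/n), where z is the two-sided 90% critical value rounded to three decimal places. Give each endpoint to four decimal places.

Here p̂ = 89/734 = 0.12125 and z = 1.645 (z² = 2.706025).
1 + z²/n = 1.003687.
Adjusted center: (0.12125 + z²/(2n))/1.003687 = 0.12264.
Radicand: p̂(1−p̂)/n + z²/(4n²) = 0.000145165 + 0.000001256 = 0.000146421.
Half-width = 1.645·√0.000146421/1.003687 = 0.01983.
Interval: 0.12264 ± 0.01983 → (0.1028, 0.1425).

(0.1028, 0.1425)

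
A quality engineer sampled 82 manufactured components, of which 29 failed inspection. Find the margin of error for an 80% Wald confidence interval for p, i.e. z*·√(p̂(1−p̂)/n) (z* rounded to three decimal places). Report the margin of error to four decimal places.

Sample proportion p̂ = 29/82 = 0.35366.
SE = √(p̂(1−p̂)/n) = √(0.228584/82) = 0.052798.
z* = 1.282 at the 80% level.
Margin of error = z*·SE = 1.282 × 0.052798 = 0.0677.

ME = 0.0677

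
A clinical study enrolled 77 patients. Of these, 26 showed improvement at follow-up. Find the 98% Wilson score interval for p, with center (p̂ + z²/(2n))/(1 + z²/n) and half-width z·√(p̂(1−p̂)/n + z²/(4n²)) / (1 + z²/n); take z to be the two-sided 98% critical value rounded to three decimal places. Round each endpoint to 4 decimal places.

(0.2267, 0.4700)

p̂ = 26/77 = 0.33766; z = 2.326, so z² = 5.410276.
Denominator 1 + z²/n = 1 + 5.410276/77 = 1.070263.
Adjusted center: (0.33766 + z²/(2n))/1.070263 = 0.34832.
Radicand: p̂(1−p̂)/n + z²/(4n²) = 0.002904500 + 0.000228128 = 0.003132628.
Half-width = 2.326·√0.003132628/1.070263 = 0.12164.
So the interval runs from 0.2267 to 0.4700.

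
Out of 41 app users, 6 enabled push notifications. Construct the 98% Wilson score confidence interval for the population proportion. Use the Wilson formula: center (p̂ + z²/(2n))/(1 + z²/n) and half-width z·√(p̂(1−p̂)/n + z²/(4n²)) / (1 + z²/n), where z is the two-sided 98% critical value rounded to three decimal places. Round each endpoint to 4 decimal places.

p̂ = 6/41 = 0.14634; z = 2.326, so z² = 5.410276.
1 + z²/n = 1.131958.
Center = (0.14634 + 0.065979)/1.131958 = 0.18757.
Radicand: p̂(1−p̂)/n + z²/(4n²) = 0.003046967 + 0.000804622 = 0.003851589.
Half-width = z·√(radicand)/denom = 2.326·0.062061/1.131958 = 0.12753.
CI: 0.18757 ± 0.12753 = (0.0600, 0.3151).

(0.0600, 0.3151)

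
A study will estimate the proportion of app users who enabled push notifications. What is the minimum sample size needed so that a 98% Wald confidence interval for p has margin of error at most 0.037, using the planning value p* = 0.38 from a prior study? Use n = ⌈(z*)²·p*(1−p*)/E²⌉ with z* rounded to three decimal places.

n = 932

The 98% critical value is z* = 2.326.
p*(1−p*) = 0.38·0.62 = 0.2356.
(z*)²·p*(1−p*)/E² = 5.410276·0.2356/0.001369 = 931.089.
⌈931.089⌉ = 932.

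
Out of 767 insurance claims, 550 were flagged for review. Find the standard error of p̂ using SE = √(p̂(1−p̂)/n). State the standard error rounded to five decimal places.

Sample proportion p̂ = 550/767 = 0.71708.
p̂(1−p̂) = 0.71708·0.28292 = 0.202876.
SE = √(0.202876/767) = √0.000264506 = 0.01626.

SE = 0.01626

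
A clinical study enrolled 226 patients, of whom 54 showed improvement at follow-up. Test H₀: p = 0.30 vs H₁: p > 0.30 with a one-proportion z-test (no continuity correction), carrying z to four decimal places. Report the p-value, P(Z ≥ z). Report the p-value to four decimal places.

p-value = 0.9774

With x = 54 successes in n = 226, p̂ = 0.23894.
Null standard error: √(0.30·0.70/226) = √0.000929204 = 0.030483.
Test statistic (full precision, shown to 4 dp): z = (54/226 − 0.30)/SE₀ ≈ -2.0032.
From the standard normal, P(Z ≥ z) = 0.9774.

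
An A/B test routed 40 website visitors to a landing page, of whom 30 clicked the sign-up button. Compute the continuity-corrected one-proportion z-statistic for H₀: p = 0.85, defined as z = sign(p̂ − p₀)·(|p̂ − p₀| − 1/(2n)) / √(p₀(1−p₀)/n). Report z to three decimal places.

z = -1.550

Sample proportion p̂ = 30/40 = 0.75000. p̂ − p₀ = -0.100000.
Continuity correction 1/(2n) = 1/80 = 0.012500.
Corrected numerator: |-0.100000| − 0.012500 = 0.087500.
SE₀ = √(0.85·0.15/40) = 0.056458.
z = −0.087500/0.056458 = -1.550.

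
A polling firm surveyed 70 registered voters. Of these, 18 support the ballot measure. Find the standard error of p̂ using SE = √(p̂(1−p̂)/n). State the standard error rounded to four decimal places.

SE = 0.0522

With x = 18 successes in n = 70, p̂ = 0.25714.
p̂(1−p̂) = 0.25714·0.74286 = 0.191019.
SE = √(0.191019/70) = 0.0522.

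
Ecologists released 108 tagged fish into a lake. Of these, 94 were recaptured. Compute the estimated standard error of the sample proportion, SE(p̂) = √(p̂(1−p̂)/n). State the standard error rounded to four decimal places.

With x = 94 successes in n = 108, p̂ = 0.87037.
p̂(1−p̂) = 0.112826.
Dividing by n and taking the root: √0.001044685 = 0.0323.

SE = 0.0323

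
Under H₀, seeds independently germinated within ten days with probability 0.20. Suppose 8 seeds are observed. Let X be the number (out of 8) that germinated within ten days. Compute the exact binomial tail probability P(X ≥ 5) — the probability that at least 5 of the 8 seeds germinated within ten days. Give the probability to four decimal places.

P = 0.0104

X is binomial with n = 8 and p = 0.20.
P(X ≥ 5) = C(8,5)·0.20^5·0.80^3 + C(8,6)·0.20^6·0.80^2 + C(8,7)·0.20^7·0.80^1 + C(8,8)·0.20^8·0.80^0.
= 0.009175 + 0.001147 + 0.000082 + 0.000003 = 0.0104.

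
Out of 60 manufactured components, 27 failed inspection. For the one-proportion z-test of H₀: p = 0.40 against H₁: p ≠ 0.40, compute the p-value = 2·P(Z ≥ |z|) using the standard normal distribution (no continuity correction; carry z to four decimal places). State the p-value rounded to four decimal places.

p-value = 0.4292

With x = 27 successes in n = 60, p̂ = 0.45000.
Under H₀, SE = √(p₀(1−p₀)/n) = √(0.40·0.60/60) = √0.004000000 = 0.063246.
Test statistic (full precision, shown to 4 dp): z = (27/60 − 0.40)/SE₀ ≈ 0.7906.
From the standard normal, 2·P(Z ≥ |z|) = 0.4292.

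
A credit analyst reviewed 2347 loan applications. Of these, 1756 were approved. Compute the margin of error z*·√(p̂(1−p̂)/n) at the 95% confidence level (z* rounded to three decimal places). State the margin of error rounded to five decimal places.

ME = 0.01756

With x = 1756 successes in n = 2347, p̂ = 0.74819.
SE(p̂) = √(0.74819·0.25181/2347) = 0.008960.
For 95% confidence, z* = 1.960.
Margin of error = z*·SE = 1.960 × 0.008960 = 0.01756.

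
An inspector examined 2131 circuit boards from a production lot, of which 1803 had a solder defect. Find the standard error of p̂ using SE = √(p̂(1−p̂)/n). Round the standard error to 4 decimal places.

SE = 0.0078

With x = 1803 successes in n = 2131, p̂ = 0.84608.
p̂(1−p̂) = 0.84608·0.15392 = 0.130229.
SE = √(0.130229/2131) = √0.000061112 = 0.0078.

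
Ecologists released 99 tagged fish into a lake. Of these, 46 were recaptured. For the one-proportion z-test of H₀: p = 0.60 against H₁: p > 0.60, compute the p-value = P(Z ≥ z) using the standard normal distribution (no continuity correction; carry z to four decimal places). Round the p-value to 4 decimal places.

p-value = 0.9970

Sample proportion p̂ = 46/99 = 0.46465.
Under H₀, SE = √(p₀(1−p₀)/n) = √(0.60·0.40/99) = √0.002424242 = 0.049237.
Test statistic (full precision, shown to 4 dp): z = (46/99 − 0.60)/SE₀ ≈ -2.7490.
p-value = P(Z ≥ z) with z = -2.7490 → 0.9970.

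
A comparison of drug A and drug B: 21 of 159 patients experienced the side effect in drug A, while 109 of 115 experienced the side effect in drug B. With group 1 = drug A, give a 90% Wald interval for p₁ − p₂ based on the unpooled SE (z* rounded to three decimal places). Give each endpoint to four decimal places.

p̂₁ = 21/159 = 0.13208, p̂₂ = 109/115 = 0.94783; p̂₁ − p̂₂ = -0.81575.
Unpooled SE = √(p̂₁(1−p̂₁)/n₁ + p̂₂(1−p̂₂)/n₂) = √(0.000720953 + 0.000430016) = 0.033926.
For 90% confidence, z* = 1.645. Margin = 1.645·0.033926 = 0.05581.
Interval: -0.81575 ± 0.05581 → (-0.8716, -0.7599).

(-0.8716, -0.7599)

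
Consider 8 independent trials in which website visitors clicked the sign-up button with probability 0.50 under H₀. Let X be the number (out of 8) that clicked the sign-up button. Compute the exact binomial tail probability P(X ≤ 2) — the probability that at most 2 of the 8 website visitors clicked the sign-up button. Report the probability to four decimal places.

X ~ Binomial(n=8, p=0.50).
P(X ≤ 2) = C(8,0)·0.50^0·0.50^8 + C(8,1)·0.50^1·0.50^7 + C(8,2)·0.50^2·0.50^6.
= 0.003906 + 0.031250 + 0.109375 = 0.1445.

P = 0.1445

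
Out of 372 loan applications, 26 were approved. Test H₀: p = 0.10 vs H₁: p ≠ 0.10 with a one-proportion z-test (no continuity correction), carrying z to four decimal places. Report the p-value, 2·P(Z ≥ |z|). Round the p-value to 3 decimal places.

With x = 26 successes in n = 372, p̂ = 0.06989.
Under H₀, SE = √(p₀(1−p₀)/n) = √(0.10·0.90/372) = √0.000241935 = 0.015554.
Test statistic (full precision, shown to 4 dp): z = (26/372 − 0.10)/SE₀ ≈ -1.9356.
From the standard normal, 2·P(Z ≥ |z|) = 0.053.

p-value = 0.053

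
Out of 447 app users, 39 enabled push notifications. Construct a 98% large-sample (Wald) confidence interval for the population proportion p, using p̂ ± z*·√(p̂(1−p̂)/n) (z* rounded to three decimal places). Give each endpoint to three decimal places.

(0.056, 0.118)

Sample proportion p̂ = 39/447 = 0.08725.
SE = √(p̂(1−p̂)/n) = √(0.079636/447) = 0.013348.
For 98% confidence, z* = 2.326.
Margin = 2.326·0.013348 = 0.03105.
So the interval runs from 0.056 to 0.118.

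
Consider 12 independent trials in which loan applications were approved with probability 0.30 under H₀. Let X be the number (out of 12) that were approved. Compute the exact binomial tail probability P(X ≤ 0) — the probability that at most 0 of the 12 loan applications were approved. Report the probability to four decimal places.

P = 0.0138

X ~ Binomial(n=12, p=0.30).
P(X ≤ 0) = C(12,0)·0.30^0·0.70^12.
= 0.013841 = 0.0138.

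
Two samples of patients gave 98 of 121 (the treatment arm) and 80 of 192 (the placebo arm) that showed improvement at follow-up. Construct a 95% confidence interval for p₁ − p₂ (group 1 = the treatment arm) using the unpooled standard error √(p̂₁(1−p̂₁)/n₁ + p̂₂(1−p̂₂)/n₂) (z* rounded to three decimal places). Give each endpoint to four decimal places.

p̂₁ = 98/121 = 0.80992, p̂₂ = 80/192 = 0.41667; p̂₁ − p̂₂ = 0.39325.
Unpooled SE = √(p̂₁(1−p̂₁)/n₁ + p̂₂(1−p̂₂)/n₂) = √(0.001272324 + 0.001265914) = 0.050381.
z* = 1.960 at the 95% level. Margin of error = 0.09875.
CI: 0.39325 ± 0.09875 = (0.2945, 0.4920).

(0.2945, 0.4920)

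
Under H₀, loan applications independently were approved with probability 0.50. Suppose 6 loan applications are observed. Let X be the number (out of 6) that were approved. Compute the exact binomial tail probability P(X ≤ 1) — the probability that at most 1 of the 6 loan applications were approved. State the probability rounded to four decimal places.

X ~ Binomial(n=6, p=0.50).
P(X ≤ 1) = C(6,0)·0.50^0·0.50^6 + C(6,1)·0.50^1·0.50^5.
= 0.015625 + 0.093750 = 0.1094.

P = 0.1094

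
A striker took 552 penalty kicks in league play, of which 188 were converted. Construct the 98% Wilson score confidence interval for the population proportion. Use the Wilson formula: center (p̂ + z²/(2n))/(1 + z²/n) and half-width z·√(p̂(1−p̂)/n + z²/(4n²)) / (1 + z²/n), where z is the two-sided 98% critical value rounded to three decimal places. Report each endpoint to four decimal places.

p̂ = 188/552 = 0.34058; z = 2.326, so z² = 5.410276.
Denominator 1 + z²/n = 1 + 5.410276/552 = 1.009801.
Center = (0.34058 + 0.004901)/1.009801 = 0.34213.
Radicand: p̂(1−p̂)/n + z²/(4n²) = 0.000406857 + 0.000004439 = 0.000411296.
Half-width = 2.326·√0.000411296/1.009801 = 0.04671.
Interval: 0.34213 ± 0.04671 → (0.2954, 0.3888).

(0.2954, 0.3888)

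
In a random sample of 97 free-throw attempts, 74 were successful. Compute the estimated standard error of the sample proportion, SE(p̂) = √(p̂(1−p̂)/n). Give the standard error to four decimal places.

SE = 0.0432

The sample proportion is 74/97 = 0.76289.
p̂(1−p̂) = 0.76289·0.23711 = 0.180889.
Dividing by n and taking the root: √0.001864835 = 0.0432.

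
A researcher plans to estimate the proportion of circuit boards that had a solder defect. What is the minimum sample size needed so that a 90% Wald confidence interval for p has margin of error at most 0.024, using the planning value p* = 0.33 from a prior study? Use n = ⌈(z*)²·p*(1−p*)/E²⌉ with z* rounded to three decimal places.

For 90% confidence, z* = 1.645.
p*(1−p*) = 0.2211.
Required n before rounding: 2.706025 × 0.2211 / 0.024² = 1038.719.
⌈1038.719⌉ = 1039.

n = 1039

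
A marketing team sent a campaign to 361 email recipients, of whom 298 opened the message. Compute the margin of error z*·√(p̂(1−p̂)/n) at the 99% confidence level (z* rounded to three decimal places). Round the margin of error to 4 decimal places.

p̂ = 298/361 = 0.82548.
SE(p̂) = √(0.82548·0.17452/361) = 0.019976.
z* = 2.576 at the 99% level.
So ME = 0.0515.

ME = 0.0515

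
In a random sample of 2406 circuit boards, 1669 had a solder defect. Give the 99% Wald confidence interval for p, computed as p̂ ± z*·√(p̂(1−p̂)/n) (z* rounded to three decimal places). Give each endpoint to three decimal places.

p̂ = 1669/2406 = 0.69368.
SE = √(p̂(1−p̂)/n) = √(0.212487/2406) = 0.009398.
The 99% critical value is z* = 2.576.
Margin of error: 2.576 × 0.009398 = 0.02421.
So the interval runs from 0.669 to 0.718.

(0.669, 0.718)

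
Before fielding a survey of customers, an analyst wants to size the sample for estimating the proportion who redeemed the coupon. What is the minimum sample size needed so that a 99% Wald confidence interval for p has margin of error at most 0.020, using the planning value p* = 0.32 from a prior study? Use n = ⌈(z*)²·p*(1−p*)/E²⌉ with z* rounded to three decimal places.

n = 3610

z* = 2.576 at the 99% level.
p*(1−p*) = 0.32·0.68 = 0.2176.
(z*)²·p*(1−p*)/E² = 6.635776·0.2176/0.000400 = 3609.862.
Rounding up, n = 3610.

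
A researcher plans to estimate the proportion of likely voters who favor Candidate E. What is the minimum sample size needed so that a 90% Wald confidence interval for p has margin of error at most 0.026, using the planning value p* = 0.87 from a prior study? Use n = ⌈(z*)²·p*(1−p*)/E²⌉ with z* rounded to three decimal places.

For 90% confidence, z* = 1.645.
p*(1−p*) = 0.87·0.13 = 0.1131.
Required n before rounding: 2.706025 × 0.1131 / 0.026² = 452.739.
Rounding up, n = 453.

n = 453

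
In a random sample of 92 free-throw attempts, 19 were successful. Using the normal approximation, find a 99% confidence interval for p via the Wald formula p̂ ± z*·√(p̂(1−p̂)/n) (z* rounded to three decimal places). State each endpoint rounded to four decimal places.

p̂ = 19/92 = 0.20652.
Standard error of p̂: √(0.163871/92) = √0.001781201 = 0.042204.
z* = 2.576 at the 99% level.
Margin = 2.576·0.042204 = 0.10872.
CI: 0.20652 ± 0.10872 = (0.0978, 0.3152).

(0.0978, 0.3152)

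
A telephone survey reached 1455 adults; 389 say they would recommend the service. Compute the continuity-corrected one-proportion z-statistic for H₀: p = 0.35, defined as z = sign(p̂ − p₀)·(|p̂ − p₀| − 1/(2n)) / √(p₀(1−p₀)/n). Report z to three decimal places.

z = -6.582

With x = 389 successes in n = 1455, p̂ = 0.26735. p̂ − p₀ = -0.082646.
1/(2n) = 0.000344.
Corrected numerator: |-0.082646| − 0.000344 = 0.082302.
Null standard error: √(0.35·0.65/1455) = √0.000156357 = 0.012504.
z = −0.082302/0.012504 = -6.582.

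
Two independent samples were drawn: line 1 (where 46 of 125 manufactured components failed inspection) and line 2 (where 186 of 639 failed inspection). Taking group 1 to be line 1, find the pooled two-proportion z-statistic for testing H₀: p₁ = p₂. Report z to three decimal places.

z = 1.710

p̂₁ = 46/125 = 0.36800, p̂₂ = 186/639 = 0.29108.
Pooled p̂ = (46+186)/(125+639) = 232/764 = 0.30366.
Pooled SE = √[0.2114525·0.00956495] ≈ 0.044973.
z = 0.07692/0.044973 = 1.710.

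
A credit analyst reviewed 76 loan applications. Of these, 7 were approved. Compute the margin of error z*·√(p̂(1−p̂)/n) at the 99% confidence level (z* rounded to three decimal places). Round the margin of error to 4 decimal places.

The sample proportion is 7/76 = 0.09211.
SE = √(p̂(1−p̂)/n) = √(0.083622/76) = 0.033171.
The 99% critical value is z* = 2.576.
Margin of error = z*·SE = 2.576 × 0.033171 = 0.0854.

ME = 0.0854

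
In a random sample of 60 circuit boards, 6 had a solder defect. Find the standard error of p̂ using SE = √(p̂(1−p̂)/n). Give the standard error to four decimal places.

SE = 0.0387

With x = 6 successes in n = 60, p̂ = 0.10000.
p̂(1−p̂) = 0.10000·0.90000 = 0.090000.
Dividing by n and taking the root: √0.001500000 = 0.0387.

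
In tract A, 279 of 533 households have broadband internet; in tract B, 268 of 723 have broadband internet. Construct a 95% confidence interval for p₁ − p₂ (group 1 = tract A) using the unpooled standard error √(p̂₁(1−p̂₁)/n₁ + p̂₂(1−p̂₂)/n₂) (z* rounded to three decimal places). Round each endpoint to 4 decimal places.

p̂₁ = 0.52345, p̂₂ = 0.37068, so the observed difference is 0.15277.
Unpooled SE = √(p̂₁(1−p̂₁)/n₁ + p̂₂(1−p̂₂)/n₂) = √(0.000468011 + 0.000322650) = 0.028119.
z* = 1.960 at the 95% level. Margin = 1.960·0.028119 = 0.05511.
CI: 0.15277 ± 0.05511 = (0.0977, 0.2079).

(0.0977, 0.2079)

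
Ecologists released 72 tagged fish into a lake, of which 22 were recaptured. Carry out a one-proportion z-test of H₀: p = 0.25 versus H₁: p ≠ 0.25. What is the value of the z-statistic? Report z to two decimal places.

p̂ = 22/72 = 0.30556.
Null standard error: √(0.25·0.75/72) = √0.002604167 = 0.051031.
z = (p̂ − p₀)/SE = (0.30556 − 0.25)/0.051031 = 1.09.

z = 1.09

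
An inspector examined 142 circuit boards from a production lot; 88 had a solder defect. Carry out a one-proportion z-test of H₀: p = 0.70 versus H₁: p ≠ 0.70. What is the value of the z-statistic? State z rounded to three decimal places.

z = -2.088

The sample proportion is 88/142 = 0.61972.
Null standard error: √(0.70·0.30/142) = √0.001478873 = 0.038456.
z = (0.61972 − 0.70)/0.038456 = -0.08028/0.038456 = -2.088.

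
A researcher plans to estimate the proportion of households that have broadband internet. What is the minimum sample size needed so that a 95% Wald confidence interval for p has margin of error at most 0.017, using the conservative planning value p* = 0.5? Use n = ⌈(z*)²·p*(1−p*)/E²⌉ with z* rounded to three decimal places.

For 95% confidence, z* = 1.960.
p*(1−p*) = 0.2500.
Required n before rounding: 3.841600 × 0.2500 / 0.017² = 3323.183.
⌈3323.183⌉ = 3324.

n = 3324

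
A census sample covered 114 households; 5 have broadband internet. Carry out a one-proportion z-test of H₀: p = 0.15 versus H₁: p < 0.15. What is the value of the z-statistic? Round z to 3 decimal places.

Sample proportion p̂ = 5/114 = 0.04386.
SE₀ = √(0.15·0.85/114) = 0.033443.
Test statistic: z = -0.10614/0.033443 = -3.174.

z = -3.174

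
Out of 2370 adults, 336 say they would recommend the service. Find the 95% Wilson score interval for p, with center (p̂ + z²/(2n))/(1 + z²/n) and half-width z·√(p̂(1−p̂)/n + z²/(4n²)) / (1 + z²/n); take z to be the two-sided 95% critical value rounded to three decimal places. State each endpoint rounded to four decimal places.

p̂ = 336/2370 = 0.14177; z = 1.960, so z² = 3.841600.
1 + z²/n = 1.001621.
Adjusted center: (0.14177 + z²/(2n))/1.001621 = 0.14235.
Radicand: p̂(1−p̂)/n + z²/(4n²) = 0.000051339 + 0.000000171 = 0.000051510.
Half-width = 1.960·√0.000051510/1.001621 = 0.01404.
Interval: 0.14235 ± 0.01404 → (0.1283, 0.1564).

(0.1283, 0.1564)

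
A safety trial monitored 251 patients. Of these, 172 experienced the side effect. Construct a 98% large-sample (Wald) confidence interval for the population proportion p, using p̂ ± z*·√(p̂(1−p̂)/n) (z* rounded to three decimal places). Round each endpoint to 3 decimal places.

(0.617, 0.753)

Sample proportion p̂ = 172/251 = 0.68526.
SE(p̂) = √(0.68526·0.31474/251) = 0.029313.
For 98% confidence, z* = 2.326.
Margin = 2.326·0.029313 = 0.06818.
Interval: 0.68526 ± 0.06818 → (0.617, 0.753).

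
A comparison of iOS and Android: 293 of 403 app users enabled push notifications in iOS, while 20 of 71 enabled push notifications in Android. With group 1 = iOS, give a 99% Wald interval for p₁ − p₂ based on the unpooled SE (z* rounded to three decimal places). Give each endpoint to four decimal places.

p̂₁ = 0.72705, p̂₂ = 0.28169, so the observed difference is 0.44536.
Unpooled SE = √(p̂₁(1−p̂₁)/n₁ + p̂₂(1−p̂₂)/n₂) = √(0.000492431 + 0.002849870) = 0.057813.
The 99% critical value is z* = 2.576. Margin of error = 0.14893.
CI: 0.44536 ± 0.14893 = (0.2964, 0.5943).

(0.2964, 0.5943)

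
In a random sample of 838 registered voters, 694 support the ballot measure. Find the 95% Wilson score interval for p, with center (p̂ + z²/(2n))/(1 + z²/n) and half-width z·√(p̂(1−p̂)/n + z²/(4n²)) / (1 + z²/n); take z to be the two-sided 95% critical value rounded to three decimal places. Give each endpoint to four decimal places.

(0.8011, 0.8522)

Here p̂ = 694/838 = 0.82816 and z = 1.960 (z² = 3.841600).
1 + z²/n = 1.004584.
Adjusted center: (0.82816 + z²/(2n))/1.004584 = 0.82666.
Radicand: p̂(1−p̂)/n + z²/(4n²) = 0.000169820 + 0.000001368 = 0.000171188.
Half-width = 1.960·√0.000171188/1.004584 = 0.02553.
CI: 0.82666 ± 0.02553 = (0.8011, 0.8522).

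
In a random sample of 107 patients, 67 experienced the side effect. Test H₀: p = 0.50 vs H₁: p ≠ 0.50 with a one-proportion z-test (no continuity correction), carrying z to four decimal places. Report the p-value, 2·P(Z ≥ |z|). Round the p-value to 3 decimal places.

p-value = 0.009

Sample proportion p̂ = 67/107 = 0.62617.
SE₀ = √(0.50·0.50/107) = 0.048337.
Test statistic (full precision, shown to 4 dp): z = (67/107 − 0.50)/SE₀ ≈ 2.6102.
From the standard normal, 2·P(Z ≥ |z|) = 0.009.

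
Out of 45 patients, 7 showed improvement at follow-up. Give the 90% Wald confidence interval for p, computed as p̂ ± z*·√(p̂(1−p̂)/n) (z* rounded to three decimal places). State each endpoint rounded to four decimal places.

Sample proportion p̂ = 7/45 = 0.15556.
SE = √(p̂(1−p̂)/n) = √(0.131358/45) = 0.054028.
z* = 1.645 at the 90% level.
Margin of error: 1.645 × 0.054028 = 0.08888.
So the interval runs from 0.0667 to 0.2444.

(0.0667, 0.2444)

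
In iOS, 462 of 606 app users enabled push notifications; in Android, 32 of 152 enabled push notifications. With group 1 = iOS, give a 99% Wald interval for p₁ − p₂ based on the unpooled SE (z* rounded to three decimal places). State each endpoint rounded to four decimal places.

p̂₁ = 462/606 = 0.76238, p̂₂ = 32/152 = 0.21053; p̂₁ − p̂₂ = 0.55185.
Unpooled SE = √(p̂₁(1−p̂₁)/n₁ + p̂₂(1−p̂₂)/n₂) = √(0.000298942 + 0.001093454) = 0.037315.
z* = 2.576 at the 99% level. Margin = 2.576·0.037315 = 0.09612.
So the interval runs from 0.4557 to 0.6480.

(0.4557, 0.6480)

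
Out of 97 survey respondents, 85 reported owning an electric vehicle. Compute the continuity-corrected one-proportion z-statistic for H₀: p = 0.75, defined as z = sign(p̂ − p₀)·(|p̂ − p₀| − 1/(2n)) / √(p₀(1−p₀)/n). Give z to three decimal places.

The sample proportion is 85/97 = 0.87629. p̂ − p₀ = 0.126289.
1/(2n) = 0.005155.
Corrected numerator: |0.126289| − 0.005155 = 0.121134.
Under H₀, SE = √(p₀(1−p₀)/n) = √(0.75·0.25/97) = √0.001932990 = 0.043966.
z = (+)0.121134/0.043966 = 2.755.

z = 2.755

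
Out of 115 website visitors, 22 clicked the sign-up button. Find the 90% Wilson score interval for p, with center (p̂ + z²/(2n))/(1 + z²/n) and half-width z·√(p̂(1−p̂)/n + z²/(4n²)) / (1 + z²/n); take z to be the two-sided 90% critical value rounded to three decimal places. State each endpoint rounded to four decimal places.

p̂ = 22/115 = 0.19130; z = 1.645, so z² = 2.706025.
1 + z²/n = 1.023531.
Center = (0.19130 + 0.011765)/1.023531 = 0.19840.
Radicand: p̂(1−p̂)/n + z²/(4n²) = 0.001345278 + 0.000051154 = 0.001396432.
Half-width = z·√(radicand)/denom = 1.645·0.037369/1.023531 = 0.06006.
So the interval runs from 0.1383 to 0.2585.

(0.1383, 0.2585)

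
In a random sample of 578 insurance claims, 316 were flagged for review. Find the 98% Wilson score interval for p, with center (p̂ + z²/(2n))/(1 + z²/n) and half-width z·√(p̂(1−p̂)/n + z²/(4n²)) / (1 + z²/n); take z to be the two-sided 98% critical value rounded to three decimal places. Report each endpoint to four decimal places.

(0.4983, 0.5942)

Here p̂ = 316/578 = 0.54671 and z = 2.326 (z² = 5.410276).
Denominator 1 + z²/n = 1 + 5.410276/578 = 1.009360.
Adjusted center: (0.54671 + z²/(2n))/1.009360 = 0.54628.
Radicand: p̂(1−p̂)/n + z²/(4n²) = 0.000428751 + 0.000004049 = 0.000432800.
Half-width = z·√(radicand)/denom = 2.326·0.020804/1.009360 = 0.04794.
So the interval runs from 0.4983 to 0.5942.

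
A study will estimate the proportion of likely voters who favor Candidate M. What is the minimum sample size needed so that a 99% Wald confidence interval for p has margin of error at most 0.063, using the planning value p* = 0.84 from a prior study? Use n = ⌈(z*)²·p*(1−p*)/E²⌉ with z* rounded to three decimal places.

n = 225

For 99% confidence, z* = 2.576.
p*(1−p*) = 0.84·0.16 = 0.1344.
Required n before rounding: 6.635776 × 0.1344 / 0.063² = 224.704.
Rounding up, n = 225.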